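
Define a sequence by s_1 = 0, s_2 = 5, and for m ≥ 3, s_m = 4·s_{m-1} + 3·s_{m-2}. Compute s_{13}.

95513000

Applying the relation repeatedly:
s_3 = 20;  s_4 = 95;  s_5 = 440;  …;  s_{10} = 952565;  s_{11} = 4425380;  s_{12} = 20559215;  s_{13} = 95513000.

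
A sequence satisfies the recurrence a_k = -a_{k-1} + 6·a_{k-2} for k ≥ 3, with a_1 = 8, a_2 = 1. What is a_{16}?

Compute successive terms:
a_3 = 47, a_4 = -41, a_5 = 323, …, a_{13} = 1614803, a_{14} = -4742009, a_{15} = 14430827, a_{16} = -42882881.
(Characteristic roots are 2 and -3.)

-42882881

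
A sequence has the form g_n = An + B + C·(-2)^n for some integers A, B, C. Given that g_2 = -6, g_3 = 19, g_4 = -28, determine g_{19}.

1048595

Plug in n = 2, 3, 4: 2A + B + 4C = -6; 3A + B - 8C = 19; 4A + B + 16C = -28.
Subtracting the first from the second: A - 12C = 25.
Subtracting the second from the third: A + 24C = -47.
Solving: C = -2, A = 1, then B = 0.
So g_n = 1·n + 0 + (-2)·(-2)^n; at n=19 this is 1048595.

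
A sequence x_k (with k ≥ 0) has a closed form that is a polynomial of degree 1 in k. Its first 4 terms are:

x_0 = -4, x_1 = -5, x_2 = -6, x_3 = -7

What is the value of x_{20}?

1st diffs: -1, -1, -1 (constant).
So x_k = -k - 4.
Evaluating at k = 20 gives x_{20} = -24.

-24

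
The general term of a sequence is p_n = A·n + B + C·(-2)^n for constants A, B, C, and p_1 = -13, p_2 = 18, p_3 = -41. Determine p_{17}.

-655347

The three given values yield: A + B - 2C = -13; 2A + B + 4C = 18; 3A + B - 8C = -41.
Subtracting the first from the second: A + 6C = 31.
Subtracting the second from the third: A - 12C = -59.
Solving: C = 5, A = 1, then B = -4.
Therefore p_{17} = 17 + (-4) + 5·(-131072) = -655347.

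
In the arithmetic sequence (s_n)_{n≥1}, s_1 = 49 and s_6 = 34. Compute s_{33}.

-47

Common difference d = (34 - 49) / (6 - 1) = -3.
s_n = 49 + (n - 1)·(-3).
s_{33} = 49 + 32·(-3) = -47.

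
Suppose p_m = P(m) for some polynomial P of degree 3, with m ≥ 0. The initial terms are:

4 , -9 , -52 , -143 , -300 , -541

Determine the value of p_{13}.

1st diffs: -13, -43, -91, -157, -241.
2nd diffs: -30, -48, -66, -84.
3rd diffs: -18, -18, -18 (constant).
Newton forward-difference form: p_m = 4 + (-13)·C(m,1) + (-30)·C(m,2) + (-18)·C(m,3).
At m = 13: m = 13, so p_{13} = 4 - 169 - 2340 - 5148 = -7653.

-7653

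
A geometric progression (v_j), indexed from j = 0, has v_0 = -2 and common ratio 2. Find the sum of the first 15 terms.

-65534

v_j = (-2)·2^(j-0).
S = (-2)·(2^15 - 1)/(2 - 1) = (-2)·(32768 - 1)/(1) = -65534.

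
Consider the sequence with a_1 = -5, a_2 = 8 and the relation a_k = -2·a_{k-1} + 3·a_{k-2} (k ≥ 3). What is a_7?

-2371

a_3 = -31, a_4 = 86, a_5 = -265, a_6 = 788, a_7 = -2371.
(Characteristic roots are 1 and -3.)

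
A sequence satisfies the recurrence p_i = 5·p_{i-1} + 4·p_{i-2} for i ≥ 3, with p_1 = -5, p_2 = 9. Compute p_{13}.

Applying the relation repeatedly:
p_3 = 25  p_4 = 161  p_5 = 905  …  p_{10} = 5461329  p_{11} = 31138105  p_{12} = 177535841  p_{13} = 1012231625.

1012231625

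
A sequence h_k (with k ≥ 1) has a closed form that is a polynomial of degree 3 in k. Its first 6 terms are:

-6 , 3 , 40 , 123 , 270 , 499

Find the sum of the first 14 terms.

28945

1st diffs: 9, 37, 83, 147, 229.
2nd diffs: 28, 46, 64, 82.
3rd diffs: 18, 18, 18 (constant).
So h_k = 3k^3 - 4k^2 - 5.
Continuing: …, 828, 1275, 1858, 2595, …, h_{14} = 7443.
Summing k = 1..14 (14 terms) gives 28945.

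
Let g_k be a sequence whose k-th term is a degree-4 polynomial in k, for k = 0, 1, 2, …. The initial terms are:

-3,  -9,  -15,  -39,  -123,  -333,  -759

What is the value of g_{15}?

1st diffs: -6, -6, -24, -84, -210, -426.
2nd diffs: 0, -18, -60, -126, -216.
3rd diffs: -18, -42, -66, -90.
4th diffs: -24, -24, -24 (constant).
So g_k = -k^4 + 3k^3 - 2k^2 - 6k - 3.
Evaluating at k = 15 gives g_{15} = -41043.

-41043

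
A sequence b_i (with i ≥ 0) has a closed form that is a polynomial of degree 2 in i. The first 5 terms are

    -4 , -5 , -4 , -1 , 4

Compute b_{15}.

1st diffs: -1, 1, 3, 5.
2nd diffs: 2, 2, 2 (constant).
Newton forward-difference form: b_i = -4 + (-1)·C(i,1) + 2·C(i,2).
At i = 15: i = 15, so b_{15} = -4 - 15 + 210 = 191.

191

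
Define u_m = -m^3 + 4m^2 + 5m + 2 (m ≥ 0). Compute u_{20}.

u_{20} = -1·20^3 + 4·20^2 + 5·20 + 2 = -6298.

-6298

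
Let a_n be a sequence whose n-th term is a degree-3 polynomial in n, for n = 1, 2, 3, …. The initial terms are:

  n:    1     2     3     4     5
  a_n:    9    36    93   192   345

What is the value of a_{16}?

9024

1st diffs: 27, 57, 99, 153.
2nd diffs: 30, 42, 54.
3rd diffs: 12, 12 (constant).
So a_n = 2n^3 + 3n^2 + 4n.
Evaluating at n = 16 gives a_{16} = 9024.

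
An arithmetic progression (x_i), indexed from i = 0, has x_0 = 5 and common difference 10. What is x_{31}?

315

x_i = 5 + (i - 0)·10.
x_{31} = 5 + 31·10 = 315.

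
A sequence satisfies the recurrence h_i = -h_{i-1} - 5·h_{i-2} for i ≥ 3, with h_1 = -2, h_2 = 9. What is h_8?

-551

Iterate the recurrence:
h_3 = 1; h_4 = -46; h_5 = 41; h_6 = 189; h_7 = -394; h_8 = -551.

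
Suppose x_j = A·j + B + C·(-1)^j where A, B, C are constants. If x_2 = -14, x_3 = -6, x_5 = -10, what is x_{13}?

-26

At j = 2, 3, 5: 2A + B + C = -14; 3A + B - C = -6; 5A + B - C = -10.
Subtracting the first from the second: A - 2C = 8.
Subtracting the second from the third: 2A = -4.
Solving: C = -5, A = -2, then B = -5.
So x_j = -2·j + (-5) + (-5)·(-1)^j; at j=13 this is -26.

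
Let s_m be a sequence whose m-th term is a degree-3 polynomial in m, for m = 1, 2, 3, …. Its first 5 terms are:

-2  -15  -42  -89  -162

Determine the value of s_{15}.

-3642

1st diffs: -13, -27, -47, -73.
2nd diffs: -14, -20, -26.
3rd diffs: -6, -6 (constant).
Newton forward-difference form: s_m = -2 + (-13)·C(m-1,1) + (-14)·C(m-1,2) + (-6)·C(m-1,3).
At m = 15: m-1 = 14, so s_{15} = -2 - 182 - 1274 - 2184 = -3642.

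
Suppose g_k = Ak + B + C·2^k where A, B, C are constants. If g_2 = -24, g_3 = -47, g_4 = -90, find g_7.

-659

Write the equations: 2A + B + 4C = -24; 3A + B + 8C = -47; 4A + B + 16C = -90.
Subtracting the first from the second: A + 4C = -23.
Subtracting the second from the third: A + 8C = -43.
Solving: C = -5, A = -3, then B = 2.
So g_k = -3·k + 2 + (-5)·2^k; at k=7 this is -659.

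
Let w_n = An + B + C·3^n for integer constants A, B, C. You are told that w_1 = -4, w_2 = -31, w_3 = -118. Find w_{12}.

At n = 1, 2, 3: A + B + 3C = -4; 2A + B + 9C = -31; 3A + B + 27C = -118.
Subtracting the first from the second: A + 6C = -27.
Subtracting the second from the third: A + 18C = -87.
Solving: C = -5, A = 3, then B = 8.
So w_n = 3·n + 8 + (-5)·3^n; at n=12 this is -2657161.

-2657161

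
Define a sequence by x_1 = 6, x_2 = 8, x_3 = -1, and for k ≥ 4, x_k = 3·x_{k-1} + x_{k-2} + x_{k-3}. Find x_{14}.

Compute successive terms:
x_4 = 11, x_5 = 40, x_6 = 130, …, x_{11} = 57795, x_{12} = 195519, x_{13} = 661436, x_{14} = 2237622.

2237622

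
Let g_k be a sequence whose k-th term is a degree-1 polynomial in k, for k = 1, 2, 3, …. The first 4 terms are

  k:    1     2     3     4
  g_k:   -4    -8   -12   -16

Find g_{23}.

1st diffs: -4, -4, -4 (constant).
So g_k = -4k.
Evaluating at k = 23 gives g_{23} = -92.

-92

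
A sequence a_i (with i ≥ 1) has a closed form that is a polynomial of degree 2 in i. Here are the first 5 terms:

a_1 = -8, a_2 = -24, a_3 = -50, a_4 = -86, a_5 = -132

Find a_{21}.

1st diffs: -16, -26, -36, -46.
2nd diffs: -10, -10, -10 (constant).
Newton forward-difference form: a_i = -8 + (-16)·C(i-1,1) + (-10)·C(i-1,2).
At i = 21: i-1 = 20, so a_{21} = -8 - 320 - 1900 = -2228.

-2228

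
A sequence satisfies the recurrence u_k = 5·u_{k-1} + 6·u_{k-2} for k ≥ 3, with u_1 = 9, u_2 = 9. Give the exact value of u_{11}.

Step forward from the initial values:
u_3 = 99, u_4 = 549, u_5 = 3339, u_6 = 19989, u_7 = 119979, u_8 = 719829, u_9 = 4319019, u_{10} = 25914069, u_{11} = 155484459.
(Characteristic roots are 6 and -1.)

155484459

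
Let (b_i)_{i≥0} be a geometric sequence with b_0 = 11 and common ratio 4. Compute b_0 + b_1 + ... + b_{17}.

251971414695

b_i = 11·4^(i-0).
S = 11·(4^18 - 1)/(4 - 1) = 11·(68719476736 - 1)/(3) = 251971414695.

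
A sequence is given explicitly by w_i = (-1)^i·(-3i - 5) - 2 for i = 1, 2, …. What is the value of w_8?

(-1)^8 = 1; -3i - 5 at i=8 is -29; so w_8 = -31.

-31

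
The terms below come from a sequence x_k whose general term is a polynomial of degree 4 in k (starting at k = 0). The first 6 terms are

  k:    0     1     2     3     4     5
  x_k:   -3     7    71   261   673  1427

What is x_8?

1st diffs: 10, 64, 190, 412, 754.
2nd diffs: 54, 126, 222, 342.
3rd diffs: 72, 96, 120.
4th diffs: 24, 24 (constant).
So x_k = k^4 + 6k^3 + 2k^2 + k - 3.
Evaluating at k = 8 gives x_8 = 7301.

7301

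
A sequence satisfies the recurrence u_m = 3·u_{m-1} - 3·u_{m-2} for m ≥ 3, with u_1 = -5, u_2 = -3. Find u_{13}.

Step forward from the initial values:
u_3 = 6  u_4 = 27  u_5 = 63  …  u_{10} = -729  u_{11} = -1701  u_{12} = -2916  u_{13} = -3645.

-3645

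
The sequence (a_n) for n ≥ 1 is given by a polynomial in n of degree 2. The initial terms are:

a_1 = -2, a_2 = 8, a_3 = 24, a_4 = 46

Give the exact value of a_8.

194

1st diffs: 10, 16, 22.
2nd diffs: 6, 6 (constant).
So a_n = 3n^2 + n - 6.
Evaluating at n = 8 gives a_8 = 194.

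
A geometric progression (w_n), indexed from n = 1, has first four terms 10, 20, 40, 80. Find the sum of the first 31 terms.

21474836470

Common ratio r = 2.
w_n = 10·2^(n-1).
S = 10·(2^31 - 1)/(2 - 1) = 10·(2147483648 - 1)/(1) = 21474836470.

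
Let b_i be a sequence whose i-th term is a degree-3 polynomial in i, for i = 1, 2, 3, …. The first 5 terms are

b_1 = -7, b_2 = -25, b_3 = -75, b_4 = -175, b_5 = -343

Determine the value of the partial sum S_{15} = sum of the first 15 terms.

-41125

1st diffs: -18, -50, -100, -168.
2nd diffs: -32, -50, -68.
3rd diffs: -18, -18 (constant).
Newton forward-difference form: b_i = -7 + (-18)·C(i-1,1) + (-32)·C(i-1,2) + (-18)·C(i-1,3).
Continuing: …, -597, -955, -1435, -2055, …, b_{15} = -9723.
Summing i = 1..15 (15 terms) gives -41125.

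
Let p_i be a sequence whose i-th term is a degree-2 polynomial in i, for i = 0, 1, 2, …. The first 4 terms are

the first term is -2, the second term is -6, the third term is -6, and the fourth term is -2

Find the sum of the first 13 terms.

806

1st diffs: -4, 0, 4.
2nd diffs: 4, 4 (constant).
So p_i = 2i^2 - 6i - 2.
Continuing: …, 6, 18, 34, 54, …, p_{12} = 214.
Summing i = 0..12 (13 terms) gives 806.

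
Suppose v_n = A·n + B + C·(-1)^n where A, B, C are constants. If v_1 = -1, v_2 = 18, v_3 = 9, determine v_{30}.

Write the equations: A + B - C = -1; 2A + B + C = 18; 3A + B - C = 9.
Subtracting the first from the second: A + 2C = 19.
Subtracting the second from the third: A - 2C = -9.
Solving: C = 7, A = 5, then B = 1.
So v_n = 5·n + 1 + 7·(-1)^n; at n=30 this is 158.

158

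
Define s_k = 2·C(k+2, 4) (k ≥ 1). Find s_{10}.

C(12, 4) = 495, so s_{10} = 990.

990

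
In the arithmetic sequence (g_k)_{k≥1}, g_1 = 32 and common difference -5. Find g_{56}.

g_k = 32 + (k - 1)·(-5).
g_{56} = 32 + 55·(-5) = -243.

-243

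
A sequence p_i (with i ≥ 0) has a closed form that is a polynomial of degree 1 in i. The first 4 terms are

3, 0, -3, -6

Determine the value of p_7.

-18

1st diffs: -3, -3, -3 (constant).
So p_i = -3i + 3.
Evaluating at i = 7 gives p_7 = -18.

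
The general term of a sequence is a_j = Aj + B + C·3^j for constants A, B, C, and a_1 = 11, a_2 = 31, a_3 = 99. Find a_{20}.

13947137527

At j = 1, 2, 3: A + B + 3C = 11; 2A + B + 9C = 31; 3A + B + 27C = 99.
Subtracting the first from the second: A + 6C = 20.
Subtracting the second from the third: A + 18C = 68.
Solving: C = 4, A = -4, then B = 3.
Therefore a_{20} = -80 + 3 + 4·3486784401 = 13947137527.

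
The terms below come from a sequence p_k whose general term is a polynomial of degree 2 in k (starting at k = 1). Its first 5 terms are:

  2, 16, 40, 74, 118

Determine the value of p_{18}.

1st diffs: 14, 24, 34, 44.
2nd diffs: 10, 10, 10 (constant).
Newton forward-difference form: p_k = 2 + 14·C(k-1,1) + 10·C(k-1,2).
At k = 18: k-1 = 17, so p_{18} = 2 + 238 + 1360 = 1600.

1600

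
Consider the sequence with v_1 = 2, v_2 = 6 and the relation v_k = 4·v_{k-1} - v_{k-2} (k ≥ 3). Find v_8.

v_3 = 22, v_4 = 82, v_5 = 306, v_6 = 1142, v_7 = 4262, v_8 = 15906.

15906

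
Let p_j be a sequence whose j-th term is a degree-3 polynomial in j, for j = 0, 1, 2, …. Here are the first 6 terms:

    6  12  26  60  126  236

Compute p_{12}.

1st diffs: 6, 14, 34, 66, 110.
2nd diffs: 8, 20, 32, 44.
3rd diffs: 12, 12, 12 (constant).
Newton forward-difference form: p_j = 6 + 6·C(j,1) + 8·C(j,2) + 12·C(j,3).
At j = 12: j = 12, so p_{12} = 6 + 72 + 528 + 2640 = 3246.

3246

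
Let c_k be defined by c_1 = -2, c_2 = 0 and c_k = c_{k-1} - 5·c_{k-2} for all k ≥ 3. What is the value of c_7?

110

Applying the relation repeatedly:
c_3 = 10; c_4 = 10; c_5 = -40; c_6 = -90; c_7 = 110.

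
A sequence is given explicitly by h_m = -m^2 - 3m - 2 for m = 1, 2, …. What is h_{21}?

-506

h_{21} = -1·21^2 - 3·21 - 2 = -506.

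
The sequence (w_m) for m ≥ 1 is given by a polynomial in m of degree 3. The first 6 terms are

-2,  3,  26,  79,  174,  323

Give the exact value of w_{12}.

1st diffs: 5, 23, 53, 95, 149.
2nd diffs: 18, 30, 42, 54.
3rd diffs: 12, 12, 12 (constant).
Newton forward-difference form: w_m = -2 + 5·C(m-1,1) + 18·C(m-1,2) + 12·C(m-1,3).
At m = 12: m-1 = 11, so w_{12} = -2 + 55 + 990 + 1980 = 3023.

3023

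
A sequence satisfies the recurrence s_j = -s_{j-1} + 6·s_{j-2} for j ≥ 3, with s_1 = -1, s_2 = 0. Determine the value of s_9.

-2778

Applying the relation repeatedly:
s_3 = -6;  s_4 = 6;  s_5 = -42;  s_6 = 78;  s_7 = -330;  s_8 = 798;  s_9 = -2778.
(Characteristic roots are 2 and -3.)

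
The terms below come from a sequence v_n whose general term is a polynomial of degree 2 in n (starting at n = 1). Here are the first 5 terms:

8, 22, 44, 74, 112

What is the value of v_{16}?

1058

1st diffs: 14, 22, 30, 38.
2nd diffs: 8, 8, 8 (constant).
So v_n = 4n^2 + 2n + 2.
Evaluating at n = 16 gives v_{16} = 1058.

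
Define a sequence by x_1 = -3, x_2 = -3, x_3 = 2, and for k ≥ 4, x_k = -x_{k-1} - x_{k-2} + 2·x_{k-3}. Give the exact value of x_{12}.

124

Step forward from the initial values:
x_4 = -5;  x_5 = -3;  x_6 = 12;  x_7 = -19;  x_8 = 1;  x_9 = 42;  x_{10} = -81;  x_{11} = 41;  x_{12} = 124.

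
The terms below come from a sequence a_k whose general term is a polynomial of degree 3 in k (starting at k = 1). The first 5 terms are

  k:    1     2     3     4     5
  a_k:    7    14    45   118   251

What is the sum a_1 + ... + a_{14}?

1st diffs: 7, 31, 73, 133.
2nd diffs: 24, 42, 60.
3rd diffs: 18, 18 (constant).
Newton forward-difference form: a_k = 7 + 7·C(k-1,1) + 24·C(k-1,2) + 18·C(k-1,3).
Continuing: …, 462, 769, 1190, 1743, …, a_{14} = 7118.
Summing k = 1..14 (14 terms) gives 27489.

27489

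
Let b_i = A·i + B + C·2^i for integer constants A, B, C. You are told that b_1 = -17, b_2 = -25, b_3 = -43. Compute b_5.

Write the equations: A + B + 2C = -17; 2A + B + 4C = -25; 3A + B + 8C = -43.
Subtracting the first from the second: A + 2C = -8.
Subtracting the second from the third: A + 4C = -18.
Solving: C = -5, A = 2, then B = -9.
Hence b_5 = 2·5 + (-9) + (-5)·32 = -159.

-159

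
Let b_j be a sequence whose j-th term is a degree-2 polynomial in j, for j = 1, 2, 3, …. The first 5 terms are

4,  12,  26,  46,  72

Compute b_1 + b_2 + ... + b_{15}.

1st diffs: 8, 14, 20, 26.
2nd diffs: 6, 6, 6 (constant).
Newton forward-difference form: b_j = 4 + 8·C(j-1,1) + 6·C(j-1,2).
Continuing: …, 104, 142, 186, 236, …, b_{15} = 662.
Summing j = 1..15 (15 terms) gives 3630.

3630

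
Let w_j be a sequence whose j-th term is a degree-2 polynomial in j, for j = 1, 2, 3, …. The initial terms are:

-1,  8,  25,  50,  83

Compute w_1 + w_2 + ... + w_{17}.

1st diffs: 9, 17, 25, 33.
2nd diffs: 8, 8, 8 (constant).
So w_j = 4j^2 - 3j - 2.
Continuing: …, 124, 173, 230, 295, …, w_{17} = 1103.
Summing j = 1..17 (17 terms) gives 6647.

6647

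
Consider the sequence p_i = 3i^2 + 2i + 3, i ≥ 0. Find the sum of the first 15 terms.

3300

Over i = 0..14: Σi = 105, Σi² = 1015.
Total = (3)·1015 + (2)·105 + (3)·15 = 3300.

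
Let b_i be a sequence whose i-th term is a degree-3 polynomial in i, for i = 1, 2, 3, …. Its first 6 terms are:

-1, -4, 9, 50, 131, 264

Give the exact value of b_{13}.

1st diffs: -3, 13, 41, 81, 133.
2nd diffs: 16, 28, 40, 52.
3rd diffs: 12, 12, 12 (constant).
So b_i = 2i^3 - 4i^2 - 5i + 6.
Evaluating at i = 13 gives b_{13} = 3659.

3659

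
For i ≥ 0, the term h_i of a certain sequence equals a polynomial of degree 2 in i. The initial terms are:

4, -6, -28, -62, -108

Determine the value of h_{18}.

1st diffs: -10, -22, -34, -46.
2nd diffs: -12, -12, -12 (constant).
So h_i = -6i^2 - 4i + 4.
Evaluating at i = 18 gives h_{18} = -2012.

-2012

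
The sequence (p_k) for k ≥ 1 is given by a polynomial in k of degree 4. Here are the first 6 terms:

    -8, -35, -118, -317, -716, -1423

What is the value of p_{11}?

1st diffs: -27, -83, -199, -399, -707.
2nd diffs: -56, -116, -200, -308.
3rd diffs: -60, -84, -108.
4th diffs: -24, -24 (constant).
Newton forward-difference form: p_k = -8 + (-27)·C(k-1,1) + (-56)·C(k-1,2) + (-60)·C(k-1,3) + (-24)·C(k-1,4).
At k = 11: k-1 = 10, so p_{11} = -8 - 270 - 2520 - 7200 - 5040 = -15038.

-15038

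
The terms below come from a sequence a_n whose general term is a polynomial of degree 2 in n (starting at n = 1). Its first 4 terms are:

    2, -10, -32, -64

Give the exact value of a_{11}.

1st diffs: -12, -22, -32.
2nd diffs: -10, -10 (constant).
Newton forward-difference form: a_n = 2 + (-12)·C(n-1,1) + (-10)·C(n-1,2).
At n = 11: n-1 = 10, so a_{11} = 2 - 120 - 450 = -568.

-568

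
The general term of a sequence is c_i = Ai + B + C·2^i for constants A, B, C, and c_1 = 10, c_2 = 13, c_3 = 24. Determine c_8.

Write the equations: A + B + 2C = 10; 2A + B + 4C = 13; 3A + B + 8C = 24.
Subtracting the first from the second: A + 2C = 3.
Subtracting the second from the third: A + 4C = 11.
Solving: C = 4, A = -5, then B = 7.
Therefore c_8 = -40 + 7 + 4·256 = 991.

991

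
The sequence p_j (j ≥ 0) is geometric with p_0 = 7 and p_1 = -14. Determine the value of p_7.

-896

Common ratio r = -2.
p_j = 7·(-2)^(j-0).
p_7 = 7·(-2)^7 = -896.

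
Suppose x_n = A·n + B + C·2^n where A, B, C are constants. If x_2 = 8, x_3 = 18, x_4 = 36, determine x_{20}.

Write the equations: 2A + B + 4C = 8; 3A + B + 8C = 18; 4A + B + 16C = 36.
Subtracting the first from the second: A + 4C = 10.
Subtracting the second from the third: A + 8C = 18.
Solving: C = 2, A = 2, then B = -4.
So x_n = 2·n + (-4) + 2·2^n; at n=20 this is 2097188.

2097188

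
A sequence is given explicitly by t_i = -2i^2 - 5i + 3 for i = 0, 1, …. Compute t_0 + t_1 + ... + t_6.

Over i = 0..6: Σi = 21, Σi² = 91.
Total = (-2)·91 + (-5)·21 + (3)·7 = -266.

-266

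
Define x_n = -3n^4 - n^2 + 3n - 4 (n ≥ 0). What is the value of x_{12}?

-62320

x_{12} = -3·12^4 - 1·12^2 + 3·12 - 4 = -62320.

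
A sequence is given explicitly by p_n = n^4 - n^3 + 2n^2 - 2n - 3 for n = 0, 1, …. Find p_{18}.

p_{18} = 1·18^4 - 1·18^3 + 2·18^2 - 2·18 - 3 = 99753.

99753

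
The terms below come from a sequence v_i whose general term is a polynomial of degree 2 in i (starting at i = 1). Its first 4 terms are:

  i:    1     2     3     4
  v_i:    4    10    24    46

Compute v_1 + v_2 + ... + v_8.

648

1st diffs: 6, 14, 22.
2nd diffs: 8, 8 (constant).
So v_i = 4i^2 - 6i + 6.
Continuing: 76, 114, 160, 214.
Summing i = 1..8 (8 terms) gives 648.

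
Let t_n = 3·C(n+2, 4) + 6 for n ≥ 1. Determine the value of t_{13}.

C(15, 4) = 1365, so t_{13} = 4101.

4101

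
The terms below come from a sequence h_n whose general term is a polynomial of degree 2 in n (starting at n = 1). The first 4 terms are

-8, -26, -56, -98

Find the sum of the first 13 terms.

-4940

1st diffs: -18, -30, -42.
2nd diffs: -12, -12 (constant).
So h_n = -6n^2 - 2.
Continuing: …, -152, -218, -296, -386, …, h_{13} = -1016.
Summing n = 1..13 (13 terms) gives -4940.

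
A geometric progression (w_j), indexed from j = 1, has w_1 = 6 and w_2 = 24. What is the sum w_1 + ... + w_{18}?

137438953470

Common ratio r = 4.
w_j = 6·4^(j-1).
S = 6·(4^18 - 1)/(4 - 1) = 6·(68719476736 - 1)/(3) = 137438953470.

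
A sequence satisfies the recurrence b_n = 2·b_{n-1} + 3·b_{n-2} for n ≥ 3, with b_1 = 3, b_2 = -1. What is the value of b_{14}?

Compute successive terms:
b_3 = 7, b_4 = 11, b_5 = 43, …, b_{11} = 29527, b_{12} = 88571, b_{13} = 265723, b_{14} = 797159.
(Characteristic roots are 3 and -1.)

797159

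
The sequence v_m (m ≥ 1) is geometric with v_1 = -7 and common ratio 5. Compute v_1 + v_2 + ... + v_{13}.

v_m = (-7)·5^(m-1).
S = (-7)·(5^13 - 1)/(5 - 1) = (-7)·(1220703125 - 1)/(4) = -2136230467.

-2136230467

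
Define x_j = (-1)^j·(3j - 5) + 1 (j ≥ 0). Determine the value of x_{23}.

(-1)^23 = -1; 3j - 5 at j=23 is 64; so x_{23} = -63.

-63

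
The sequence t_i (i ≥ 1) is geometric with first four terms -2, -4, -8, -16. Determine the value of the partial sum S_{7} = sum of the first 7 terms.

-254

Common ratio r = 2.
t_i = (-2)·2^(i-1).
S = (-2)·(2^7 - 1)/(2 - 1) = (-2)·(128 - 1)/(1) = -254.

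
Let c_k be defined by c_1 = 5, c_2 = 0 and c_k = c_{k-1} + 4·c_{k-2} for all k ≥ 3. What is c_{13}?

Step forward from the initial values:
c_3 = 20  c_4 = 20  c_5 = 100  …  c_{10} = 8820  c_{11} = 23300  c_{12} = 58580  c_{13} = 151780.

151780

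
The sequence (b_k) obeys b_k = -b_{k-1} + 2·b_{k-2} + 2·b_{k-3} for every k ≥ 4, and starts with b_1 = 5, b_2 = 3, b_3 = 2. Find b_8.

80

Applying the relation repeatedly:
b_4 = 14;  b_5 = -4;  b_6 = 36;  b_7 = -16;  b_8 = 80.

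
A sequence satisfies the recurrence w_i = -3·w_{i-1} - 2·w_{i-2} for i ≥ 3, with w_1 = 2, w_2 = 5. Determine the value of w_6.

215

w_3 = -19;  w_4 = 47;  w_5 = -103;  w_6 = 215.
(Characteristic roots are -1 and -2.)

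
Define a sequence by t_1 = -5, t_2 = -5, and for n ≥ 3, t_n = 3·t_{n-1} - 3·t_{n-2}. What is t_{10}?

-405

Applying the relation repeatedly:
t_3 = 0, t_4 = 15, t_5 = 45, t_6 = 90, t_7 = 135, t_8 = 135, t_9 = 0, t_{10} = -405.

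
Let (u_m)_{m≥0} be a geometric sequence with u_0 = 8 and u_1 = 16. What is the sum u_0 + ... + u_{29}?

8589934584

Common ratio r = 2.
u_m = 8·2^(m-0).
S = 8·(2^30 - 1)/(2 - 1) = 8·(1073741824 - 1)/(1) = 8589934584.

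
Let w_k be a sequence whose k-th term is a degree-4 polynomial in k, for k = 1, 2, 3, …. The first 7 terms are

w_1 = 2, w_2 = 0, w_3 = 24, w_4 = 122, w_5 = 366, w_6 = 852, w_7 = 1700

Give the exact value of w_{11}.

1st diffs: -2, 24, 98, 244, 486, 848.
2nd diffs: 26, 74, 146, 242, 362.
3rd diffs: 48, 72, 96, 120.
4th diffs: 24, 24, 24 (constant).
Newton forward-difference form: w_k = 2 + (-2)·C(k-1,1) + 26·C(k-1,2) + 48·C(k-1,3) + 24·C(k-1,4).
At k = 11: k-1 = 10, so w_{11} = 2 - 20 + 1170 + 5760 + 5040 = 11952.

11952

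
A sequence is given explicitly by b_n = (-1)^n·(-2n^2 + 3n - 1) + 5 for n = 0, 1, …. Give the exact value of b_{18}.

-590

(-1)^18 = 1; -2n^2 + 3n - 1 at n=18 is -595; so b_{18} = -590.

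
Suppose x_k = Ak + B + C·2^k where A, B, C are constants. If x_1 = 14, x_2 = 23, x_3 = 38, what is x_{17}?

393272

The three given values yield: A + B + 2C = 14; 2A + B + 4C = 23; 3A + B + 8C = 38.
Subtracting the first from the second: A + 2C = 9.
Subtracting the second from the third: A + 4C = 15.
Solving: C = 3, A = 3, then B = 5.
Hence x_{17} = 3·17 + 5 + 3·131072 = 393272.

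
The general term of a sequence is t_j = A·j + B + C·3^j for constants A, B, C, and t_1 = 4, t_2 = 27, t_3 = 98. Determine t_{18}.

1549681931

Plug in j = 1, 2, 3: A + B + 3C = 4; 2A + B + 9C = 27; 3A + B + 27C = 98.
Subtracting the first from the second: A + 6C = 23.
Subtracting the second from the third: A + 18C = 71.
Solving: C = 4, A = -1, then B = -7.
So t_j = -1·j + (-7) + 4·3^j; at j=18 this is 1549681931.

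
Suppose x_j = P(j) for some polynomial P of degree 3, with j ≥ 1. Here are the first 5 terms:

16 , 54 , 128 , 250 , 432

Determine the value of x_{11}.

1st diffs: 38, 74, 122, 182.
2nd diffs: 36, 48, 60.
3rd diffs: 12, 12 (constant).
Newton forward-difference form: x_j = 16 + 38·C(j-1,1) + 36·C(j-1,2) + 12·C(j-1,3).
At j = 11: j-1 = 10, so x_{11} = 16 + 380 + 1620 + 1440 = 3456.

3456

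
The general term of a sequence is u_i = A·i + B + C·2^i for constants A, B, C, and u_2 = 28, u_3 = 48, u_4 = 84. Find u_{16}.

262212

Write the equations: 2A + B + 4C = 28; 3A + B + 8C = 48; 4A + B + 16C = 84.
Subtracting the first from the second: A + 4C = 20.
Subtracting the second from the third: A + 8C = 36.
Solving: C = 4, A = 4, then B = 4.
Therefore u_{16} = 64 + 4 + 4·65536 = 262212.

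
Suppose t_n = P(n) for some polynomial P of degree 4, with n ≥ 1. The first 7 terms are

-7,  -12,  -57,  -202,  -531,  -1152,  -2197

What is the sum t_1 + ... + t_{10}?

-23743

1st diffs: -5, -45, -145, -329, -621, -1045.
2nd diffs: -40, -100, -184, -292, -424.
3rd diffs: -60, -84, -108, -132.
4th diffs: -24, -24, -24 (constant).
Newton forward-difference form: t_n = -7 + (-5)·C(n-1,1) + (-40)·C(n-1,2) + (-60)·C(n-1,3) + (-24)·C(n-1,4).
Continuing: -3822, -6207, -9556.
Summing n = 1..10 (10 terms) gives -23743.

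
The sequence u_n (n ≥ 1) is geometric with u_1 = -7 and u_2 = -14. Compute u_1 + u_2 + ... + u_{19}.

-3670009

Common ratio r = 2.
u_n = (-7)·2^(n-1).
S = (-7)·(2^19 - 1)/(2 - 1) = (-7)·(524288 - 1)/(1) = -3670009.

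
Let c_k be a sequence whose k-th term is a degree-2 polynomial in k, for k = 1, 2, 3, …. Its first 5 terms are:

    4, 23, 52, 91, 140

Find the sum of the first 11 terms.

1st diffs: 19, 29, 39, 49.
2nd diffs: 10, 10, 10 (constant).
Newton forward-difference form: c_k = 4 + 19·C(k-1,1) + 10·C(k-1,2).
Continuing: …, 199, 268, 347, 436, …, c_{11} = 644.
Summing k = 1..11 (11 terms) gives 2739.

2739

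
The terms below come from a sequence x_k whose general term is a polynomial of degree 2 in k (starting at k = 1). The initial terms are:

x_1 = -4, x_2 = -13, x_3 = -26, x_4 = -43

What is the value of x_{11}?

1st diffs: -9, -13, -17.
2nd diffs: -4, -4 (constant).
Newton forward-difference form: x_k = -4 + (-9)·C(k-1,1) + (-4)·C(k-1,2).
At k = 11: k-1 = 10, so x_{11} = -4 - 90 - 180 = -274.

-274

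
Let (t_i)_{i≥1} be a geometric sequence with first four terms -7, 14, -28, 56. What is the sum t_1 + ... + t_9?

Common ratio r = -2.
t_i = (-7)·(-2)^(i-1).
S = (-7)·((-2)^9 - 1)/(-2 - 1) = (-7)·(-512 - 1)/(-3) = -1197.

-1197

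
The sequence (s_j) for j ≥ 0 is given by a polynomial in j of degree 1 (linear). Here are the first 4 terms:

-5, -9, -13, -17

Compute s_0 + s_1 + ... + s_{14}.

-495

1st diffs: -4, -4, -4 (constant).
So s_j = -4j - 5.
Continuing: …, -21, -25, -29, -33, …, s_{14} = -61.
Summing j = 0..14 (15 terms) gives -495.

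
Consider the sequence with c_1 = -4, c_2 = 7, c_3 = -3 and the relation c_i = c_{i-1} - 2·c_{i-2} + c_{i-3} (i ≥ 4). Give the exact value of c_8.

Compute successive terms:
c_4 = -21;  c_5 = -8;  c_6 = 31;  c_7 = 26;  c_8 = -44.

-44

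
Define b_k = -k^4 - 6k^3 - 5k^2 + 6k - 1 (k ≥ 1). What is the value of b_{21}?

-252127

b_{21} = -1·21^4 - 6·21^3 - 5·21^2 + 6·21 - 1 = -252127.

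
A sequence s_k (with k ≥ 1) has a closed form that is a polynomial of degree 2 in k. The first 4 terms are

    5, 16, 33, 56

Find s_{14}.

616

1st diffs: 11, 17, 23.
2nd diffs: 6, 6 (constant).
Newton forward-difference form: s_k = 5 + 11·C(k-1,1) + 6·C(k-1,2).
At k = 14: k-1 = 13, so s_{14} = 5 + 143 + 468 = 616.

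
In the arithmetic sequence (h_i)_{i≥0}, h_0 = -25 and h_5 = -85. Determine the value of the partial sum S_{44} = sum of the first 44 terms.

Common difference d = (-85 - (-25)) / (5 - 0) = -12.
h_i = -25 + (i - 0)·(-12).
h_{43} = -541; S = 44·(-25 + (-541))/2 = -12452.

-12452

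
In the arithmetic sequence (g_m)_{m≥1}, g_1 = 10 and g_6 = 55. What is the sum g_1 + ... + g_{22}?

2299

Common difference d = (55 - 10) / (6 - 1) = 9.
g_m = 10 + (m - 1)·9.
g_{22} = 199; S = 22·(10 + 199)/2 = 2299.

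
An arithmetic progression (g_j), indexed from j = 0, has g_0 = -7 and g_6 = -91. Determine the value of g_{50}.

Common difference d = (-91 - (-7)) / (6 - 0) = -14.
g_j = -7 + (j - 0)·(-14).
g_{50} = -7 + 50·(-14) = -707.

-707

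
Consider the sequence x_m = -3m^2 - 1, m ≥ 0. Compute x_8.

-193

x_8 = -3·8^2 - 1 = -193.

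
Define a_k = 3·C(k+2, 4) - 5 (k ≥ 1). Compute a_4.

C(6, 4) = 15, so a_4 = 40.

40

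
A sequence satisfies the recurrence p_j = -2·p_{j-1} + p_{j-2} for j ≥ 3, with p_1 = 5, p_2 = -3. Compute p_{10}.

-4995

Iterate the recurrence:
p_3 = 11;  p_4 = -25;  p_5 = 61;  p_6 = -147;  p_7 = 355;  p_8 = -857;  p_9 = 2069;  p_{10} = -4995.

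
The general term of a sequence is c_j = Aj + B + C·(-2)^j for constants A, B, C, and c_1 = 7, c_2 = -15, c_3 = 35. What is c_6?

At j = 1, 2, 3: A + B - 2C = 7; 2A + B + 4C = -15; 3A + B - 8C = 35.
Subtracting the first from the second: A + 6C = -22.
Subtracting the second from the third: A - 12C = 50.
Solving: C = -4, A = 2, then B = -3.
Therefore c_6 = 12 + (-3) + (-4)·64 = -247.

-247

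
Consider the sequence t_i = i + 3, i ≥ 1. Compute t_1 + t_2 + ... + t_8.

Over i = 1..8: Σi = 36.
Total = (1)·36 + (3)·8 = 60.

60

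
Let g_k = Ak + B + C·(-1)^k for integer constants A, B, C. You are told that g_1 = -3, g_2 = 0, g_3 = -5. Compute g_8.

-6

At k = 1, 2, 3: A + B - C = -3; 2A + B + C = 0; 3A + B - C = -5.
Subtracting the first from the second: A + 2C = 3.
Subtracting the second from the third: A - 2C = -5.
Solving: C = 2, A = -1, then B = 0.
Therefore g_8 = -8 + 0 + 2·1 = -6.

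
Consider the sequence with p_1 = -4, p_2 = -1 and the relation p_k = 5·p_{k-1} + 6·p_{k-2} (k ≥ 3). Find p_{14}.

Iterate the recurrence:
p_3 = -29;  p_4 = -151;  p_5 = -929;  …;  p_{11} = -43190129;  p_{12} = -259140751;  p_{13} = -1554844529;  p_{14} = -9329067151.
(Characteristic roots are 6 and -1.)

-9329067151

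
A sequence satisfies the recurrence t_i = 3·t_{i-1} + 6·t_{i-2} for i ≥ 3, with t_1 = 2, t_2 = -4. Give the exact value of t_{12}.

-2439720

t_3 = 0;  t_4 = -24;  t_5 = -72;  t_6 = -360;  t_7 = -1512;  t_8 = -6696;  t_9 = -29160;  t_{10} = -127656;  t_{11} = -557928;  t_{12} = -2439720.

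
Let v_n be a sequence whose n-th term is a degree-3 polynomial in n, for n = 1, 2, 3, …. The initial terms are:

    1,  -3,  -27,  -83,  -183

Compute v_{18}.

-10947

1st diffs: -4, -24, -56, -100.
2nd diffs: -20, -32, -44.
3rd diffs: -12, -12 (constant).
Newton forward-difference form: v_n = 1 + (-4)·C(n-1,1) + (-20)·C(n-1,2) + (-12)·C(n-1,3).
At n = 18: n-1 = 17, so v_{18} = 1 - 68 - 2720 - 8160 = -10947.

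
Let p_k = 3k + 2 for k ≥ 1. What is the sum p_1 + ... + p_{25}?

Over k = 1..25: Σk = 325.
Total = (3)·325 + (2)·25 = 1025.

1025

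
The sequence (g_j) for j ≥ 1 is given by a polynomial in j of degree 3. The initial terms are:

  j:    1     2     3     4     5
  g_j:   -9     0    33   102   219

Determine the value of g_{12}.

1st diffs: 9, 33, 69, 117.
2nd diffs: 24, 36, 48.
3rd diffs: 12, 12 (constant).
Newton forward-difference form: g_j = -9 + 9·C(j-1,1) + 24·C(j-1,2) + 12·C(j-1,3).
At j = 12: j-1 = 11, so g_{12} = -9 + 99 + 1320 + 1980 = 3390.

3390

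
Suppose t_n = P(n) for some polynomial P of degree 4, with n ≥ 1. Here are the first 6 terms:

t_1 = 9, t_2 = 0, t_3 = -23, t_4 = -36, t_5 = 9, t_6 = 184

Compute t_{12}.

11020

1st diffs: -9, -23, -13, 45, 175.
2nd diffs: -14, 10, 58, 130.
3rd diffs: 24, 48, 72.
4th diffs: 24, 24 (constant).
So t_n = n^4 - 6n^3 + 4n^2 + 6n + 4.
Evaluating at n = 12 gives t_{12} = 11020.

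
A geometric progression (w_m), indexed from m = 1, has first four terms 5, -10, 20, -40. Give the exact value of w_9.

Common ratio r = -2.
w_m = 5·(-2)^(m-1).
w_9 = 5·(-2)^8 = 1280.

1280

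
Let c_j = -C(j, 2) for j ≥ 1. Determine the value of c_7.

C(7, 2) = 21, so c_7 = -21.

-21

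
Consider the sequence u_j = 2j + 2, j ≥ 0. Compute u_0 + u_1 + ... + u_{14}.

Over j = 0..14: Σj = 105.
Total = (2)·105 + (2)·15 = 240.

240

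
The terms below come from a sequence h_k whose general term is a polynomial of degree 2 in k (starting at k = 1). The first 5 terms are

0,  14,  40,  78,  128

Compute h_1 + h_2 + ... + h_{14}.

1st diffs: 14, 26, 38, 50.
2nd diffs: 12, 12, 12 (constant).
Newton forward-difference form: h_k = 14·C(k-1,1) + 12·C(k-1,2).
Continuing: …, 190, 264, 350, 448, …, h_{14} = 1118.
Summing k = 1..14 (14 terms) gives 5642.

5642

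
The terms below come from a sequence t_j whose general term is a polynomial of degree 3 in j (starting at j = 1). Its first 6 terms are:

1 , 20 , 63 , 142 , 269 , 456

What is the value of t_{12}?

1st diffs: 19, 43, 79, 127, 187.
2nd diffs: 24, 36, 48, 60.
3rd diffs: 12, 12, 12 (constant).
So t_j = 2j^3 + 5j - 6.
Evaluating at j = 12 gives t_{12} = 3510.

3510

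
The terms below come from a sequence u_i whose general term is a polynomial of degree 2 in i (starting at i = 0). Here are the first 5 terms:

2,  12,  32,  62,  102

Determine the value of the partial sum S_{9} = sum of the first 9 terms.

1st diffs: 10, 20, 30, 40.
2nd diffs: 10, 10, 10 (constant).
Newton forward-difference form: u_i = 2 + 10·C(i,1) + 10·C(i,2).
Continuing: 152, 212, 282, 362.
Summing i = 0..8 (9 terms) gives 1218.

1218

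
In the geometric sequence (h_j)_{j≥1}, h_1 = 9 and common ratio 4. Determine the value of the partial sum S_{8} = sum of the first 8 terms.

196605

h_j = 9·4^(j-1).
S = 9·(4^8 - 1)/(4 - 1) = 9·(65536 - 1)/(3) = 196605.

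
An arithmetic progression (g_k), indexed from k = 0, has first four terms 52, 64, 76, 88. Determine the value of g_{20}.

292

Common difference d = 12.
g_k = 52 + (k - 0)·12.
g_{20} = 52 + 20·12 = 292.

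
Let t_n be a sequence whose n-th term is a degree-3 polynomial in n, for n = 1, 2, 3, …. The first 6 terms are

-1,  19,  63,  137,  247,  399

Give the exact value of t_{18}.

7683

1st diffs: 20, 44, 74, 110, 152.
2nd diffs: 24, 30, 36, 42.
3rd diffs: 6, 6, 6 (constant).
Newton forward-difference form: t_n = -1 + 20·C(n-1,1) + 24·C(n-1,2) + 6·C(n-1,3).
At n = 18: n-1 = 17, so t_{18} = -1 + 340 + 3264 + 4080 = 7683.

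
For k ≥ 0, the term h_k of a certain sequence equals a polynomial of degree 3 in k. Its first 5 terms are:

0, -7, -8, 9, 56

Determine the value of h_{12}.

1st diffs: -7, -1, 17, 47.
2nd diffs: 6, 18, 30.
3rd diffs: 12, 12 (constant).
Newton forward-difference form: h_k = (-7)·C(k,1) + 6·C(k,2) + 12·C(k,3).
At k = 12: k = 12, so h_{12} = -84 + 396 + 2640 = 2952.

2952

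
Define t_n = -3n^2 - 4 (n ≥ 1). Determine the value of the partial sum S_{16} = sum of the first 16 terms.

-4552

Over n = 1..16: Σn = 136, Σn² = 1496.
Total = (-3)·1496 + (-4)·16 = -4552.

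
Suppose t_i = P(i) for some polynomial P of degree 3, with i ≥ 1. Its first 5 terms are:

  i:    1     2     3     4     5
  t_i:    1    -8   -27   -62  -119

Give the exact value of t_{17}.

1st diffs: -9, -19, -35, -57.
2nd diffs: -10, -16, -22.
3rd diffs: -6, -6 (constant).
Newton forward-difference form: t_i = 1 + (-9)·C(i-1,1) + (-10)·C(i-1,2) + (-6)·C(i-1,3).
At i = 17: i-1 = 16, so t_{17} = 1 - 144 - 1200 - 3360 = -4703.

-4703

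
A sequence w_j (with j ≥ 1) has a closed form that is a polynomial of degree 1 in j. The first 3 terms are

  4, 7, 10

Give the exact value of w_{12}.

1st diffs: 3, 3 (constant).
So w_j = 3j + 1.
Evaluating at j = 12 gives w_{12} = 37.

37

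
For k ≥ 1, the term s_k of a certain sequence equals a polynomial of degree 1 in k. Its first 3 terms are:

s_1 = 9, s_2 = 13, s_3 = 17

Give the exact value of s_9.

41

1st diffs: 4, 4 (constant).
So s_k = 4k + 5.
Evaluating at k = 9 gives s_9 = 41.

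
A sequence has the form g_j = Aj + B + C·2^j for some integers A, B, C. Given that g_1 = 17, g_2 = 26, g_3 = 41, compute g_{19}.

The three given values yield: A + B + 2C = 17; 2A + B + 4C = 26; 3A + B + 8C = 41.
Subtracting the first from the second: A + 2C = 9.
Subtracting the second from the third: A + 4C = 15.
Solving: C = 3, A = 3, then B = 8.
So g_j = 3·j + 8 + 3·2^j; at j=19 this is 1572929.

1572929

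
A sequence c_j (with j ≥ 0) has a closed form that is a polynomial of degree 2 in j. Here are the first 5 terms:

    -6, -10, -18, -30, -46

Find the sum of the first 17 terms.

-3366

1st diffs: -4, -8, -12, -16.
2nd diffs: -4, -4, -4 (constant).
Newton forward-difference form: c_j = -6 + (-4)·C(j,1) + (-4)·C(j,2).
Continuing: …, -66, -90, -118, -150, …, c_{16} = -550.
Summing j = 0..16 (17 terms) gives -3366.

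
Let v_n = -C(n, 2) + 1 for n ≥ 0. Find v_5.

-9

C(5, 2) = 10, so v_5 = -9.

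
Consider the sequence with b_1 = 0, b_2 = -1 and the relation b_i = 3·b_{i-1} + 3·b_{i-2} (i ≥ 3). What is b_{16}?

-104879772

b_3 = -3  b_4 = -12  b_5 = -45  …  b_{13} = -1924560  b_{14} = -7296561  b_{15} = -27663363  b_{16} = -104879772.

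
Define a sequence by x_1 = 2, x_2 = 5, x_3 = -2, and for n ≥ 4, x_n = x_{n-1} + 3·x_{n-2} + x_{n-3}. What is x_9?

698

Compute successive terms:
x_4 = 15;  x_5 = 14;  x_6 = 57;  x_7 = 114;  x_8 = 299;  x_9 = 698.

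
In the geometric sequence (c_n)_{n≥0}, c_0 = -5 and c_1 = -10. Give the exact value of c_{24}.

Common ratio r = 2.
c_n = (-5)·2^(n-0).
c_{24} = (-5)·2^24 = -83886080.

-83886080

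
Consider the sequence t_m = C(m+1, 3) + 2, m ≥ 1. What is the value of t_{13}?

C(14, 3) = 364, so t_{13} = 366.

366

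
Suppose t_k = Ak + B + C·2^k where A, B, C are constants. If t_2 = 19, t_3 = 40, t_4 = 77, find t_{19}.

2097240

Write the equations: 2A + B + 4C = 19; 3A + B + 8C = 40; 4A + B + 16C = 77.
Subtracting the first from the second: A + 4C = 21.
Subtracting the second from the third: A + 8C = 37.
Solving: C = 4, A = 5, then B = -7.
Hence t_{19} = 5·19 + (-7) + 4·524288 = 2097240.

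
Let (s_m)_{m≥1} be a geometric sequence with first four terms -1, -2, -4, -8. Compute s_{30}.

-536870912

Common ratio r = 2.
s_m = (-1)·2^(m-1).
s_{30} = (-1)·2^29 = -536870912.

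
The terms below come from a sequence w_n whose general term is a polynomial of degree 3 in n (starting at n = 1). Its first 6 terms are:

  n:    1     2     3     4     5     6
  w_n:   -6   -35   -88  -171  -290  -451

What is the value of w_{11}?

1st diffs: -29, -53, -83, -119, -161.
2nd diffs: -24, -30, -36, -42.
3rd diffs: -6, -6, -6 (constant).
Newton forward-difference form: w_n = -6 + (-29)·C(n-1,1) + (-24)·C(n-1,2) + (-6)·C(n-1,3).
At n = 11: n-1 = 10, so w_{11} = -6 - 290 - 1080 - 720 = -2096.

-2096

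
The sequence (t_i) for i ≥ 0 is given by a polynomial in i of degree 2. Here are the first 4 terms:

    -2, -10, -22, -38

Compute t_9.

1st diffs: -8, -12, -16.
2nd diffs: -4, -4 (constant).
Newton forward-difference form: t_i = -2 + (-8)·C(i,1) + (-4)·C(i,2).
At i = 9: i = 9, so t_9 = -2 - 72 - 144 = -218.

-218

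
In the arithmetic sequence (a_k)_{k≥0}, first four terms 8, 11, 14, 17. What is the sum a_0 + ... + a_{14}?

435

Common difference d = 3.
a_k = 8 + (k - 0)·3.
a_{14} = 50; S = 15·(8 + 50)/2 = 435.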